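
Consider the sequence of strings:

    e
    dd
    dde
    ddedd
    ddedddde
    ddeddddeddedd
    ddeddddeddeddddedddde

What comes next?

This is a Fibonacci-style word recurrence s(k) = s(k−1)·s(k−2): e.g. dd·e = dde.
Continuing: ddeddddeddeddddedddde · ddeddddeddedd gives term 8.

ddeddddeddeddddeddddeddeddddeddedd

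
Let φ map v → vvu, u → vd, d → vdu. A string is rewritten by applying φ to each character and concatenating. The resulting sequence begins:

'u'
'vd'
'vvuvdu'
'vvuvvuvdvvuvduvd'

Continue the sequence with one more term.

vvuvvuvdvvuvvuvdvvuvduvvuvvuvdvvuvduvdvvuvdu

Replace each of the 16 characters of vvuvvuvdvvuvduvd in place — vvu vvu vd vvu vvu vd vvu vdu vvu vvu vd vvu vdu vd vvu vdu — and concatenate.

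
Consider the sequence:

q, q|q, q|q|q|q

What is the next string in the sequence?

q|q|q|q|q|q|q|q

Each string is two copies of the previous one joined by '|'.
One more doubling of q|q|q|q gives the answer.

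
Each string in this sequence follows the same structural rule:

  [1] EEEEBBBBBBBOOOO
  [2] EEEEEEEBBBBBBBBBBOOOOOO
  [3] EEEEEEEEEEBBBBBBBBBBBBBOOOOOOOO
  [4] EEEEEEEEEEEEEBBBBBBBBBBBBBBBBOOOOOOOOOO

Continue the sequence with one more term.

Term n consists of 3n-2 E's, followed by 3n+1 B's, followed by 2n O's, where the shown terms are n = 2, 3, 4, 5.
At n = 6 the blocks have lengths 16, 19, 12.

EEEEEEEEEEEEEEEEBBBBBBBBBBBBBBBBBBBOOOOOOOOOOOO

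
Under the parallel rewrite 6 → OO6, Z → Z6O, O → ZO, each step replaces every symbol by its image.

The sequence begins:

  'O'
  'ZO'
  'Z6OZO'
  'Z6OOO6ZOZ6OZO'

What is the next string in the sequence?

Z6OOO6ZOZOZOOO6Z6OZOZ6OOO6ZOZ6OZO

Replace each of the 13 characters of Z6OOO6ZOZ6OZO in place — Z6O OO6 ZO ZO ZO OO6 Z6O ZO Z6O OO6 ZO Z6O ZO — and concatenate.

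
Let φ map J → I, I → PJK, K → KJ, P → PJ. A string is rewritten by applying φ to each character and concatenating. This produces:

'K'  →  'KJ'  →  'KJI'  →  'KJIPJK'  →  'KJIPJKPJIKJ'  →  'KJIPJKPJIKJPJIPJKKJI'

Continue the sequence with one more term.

Rewriting the 20 symbols of KJIPJKPJIKJPJIPJKKJI one by one yields KJ I PJK PJ I KJ PJ I PJK KJ I PJ I PJK PJ I KJ KJ I PJK; concatenated:

KJIPJKPJIKJPJIPJKKJIPJIPJKPJIKJKJIPJK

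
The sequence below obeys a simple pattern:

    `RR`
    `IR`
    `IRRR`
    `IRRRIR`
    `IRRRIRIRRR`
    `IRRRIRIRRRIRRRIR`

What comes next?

Each term (from the third on) is the previous term followed by the one before it: term 3 = IR·RR = IRRR.
So term 7 is IRRRIRIRRRIRRRIR·IRRRIRIRRR.

IRRRIRIRRRIRRRIRIRRRIRIRRR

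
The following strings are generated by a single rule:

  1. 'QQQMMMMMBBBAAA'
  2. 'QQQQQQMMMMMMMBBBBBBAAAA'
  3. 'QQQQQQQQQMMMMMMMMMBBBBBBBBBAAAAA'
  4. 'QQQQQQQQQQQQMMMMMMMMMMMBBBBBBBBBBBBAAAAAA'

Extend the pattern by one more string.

QQQQQQQQQQQQQQQMMMMMMMMMMMMMBBBBBBBBBBBBBBBAAAAAAA

The n-th term is 3n Q's then 2n+3 M's then 3n B's then n+2 A's (n = 1, 2, …).
Setting n = 5 gives 15, 13, 15, 7 characters in each block.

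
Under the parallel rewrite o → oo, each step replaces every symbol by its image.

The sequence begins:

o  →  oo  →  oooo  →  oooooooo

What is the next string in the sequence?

Expanding oooooooo: o→oo, o→oo, o→oo, o→oo, o→oo, o→oo, o→oo, o→oo. Concatenated: oo oo oo oo oo oo oo oo.

oooooooooooooooo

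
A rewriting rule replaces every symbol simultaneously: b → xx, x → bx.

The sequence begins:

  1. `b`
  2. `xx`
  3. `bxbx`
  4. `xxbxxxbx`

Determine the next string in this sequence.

Expanding xxbxxxbx: x→bx, x→bx, b→xx, x→bx, x→bx, x→bx, b→xx, x→bx. Concatenated: bx bx xx bx bx bx xx bx.

bxbxxxbxbxbxxxbx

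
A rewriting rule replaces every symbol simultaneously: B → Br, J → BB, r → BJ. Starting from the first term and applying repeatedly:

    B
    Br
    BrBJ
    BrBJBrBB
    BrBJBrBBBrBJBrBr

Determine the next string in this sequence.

Replace each of the 16 characters of BrBJBrBBBrBJBrBr in place — Br BJ Br BB Br BJ Br Br Br BJ Br BB Br BJ Br BJ — and concatenate.

BrBJBrBBBrBJBrBrBrBJBrBBBrBJBrBJ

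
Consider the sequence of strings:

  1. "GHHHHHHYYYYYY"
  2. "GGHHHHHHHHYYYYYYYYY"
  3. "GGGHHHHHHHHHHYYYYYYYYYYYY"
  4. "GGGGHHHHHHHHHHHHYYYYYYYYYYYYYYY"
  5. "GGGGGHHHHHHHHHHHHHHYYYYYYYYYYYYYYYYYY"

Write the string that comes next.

Each string has the form G^{n-1} H^{2n+2} Y^{3n}, where the shown terms are n = 2, 3, 4, 5, 6.
Setting n = 7 gives 6, 16, 21 characters in each block.

GGGGGGHHHHHHHHHHHHHHHHYYYYYYYYYYYYYYYYYYYYY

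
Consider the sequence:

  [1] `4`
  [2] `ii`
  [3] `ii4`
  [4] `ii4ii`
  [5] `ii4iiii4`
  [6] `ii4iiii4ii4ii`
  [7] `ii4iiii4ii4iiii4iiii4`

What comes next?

ii4iiii4ii4iiii4iiii4ii4iiii4ii4ii

From term 3 onward, concatenate the last term with the second-to-last: ii·4 = ii4, ii4·ii = ii4ii, …
So term 8 is ii4iiii4ii4iiii4iiii4·ii4iiii4ii4ii.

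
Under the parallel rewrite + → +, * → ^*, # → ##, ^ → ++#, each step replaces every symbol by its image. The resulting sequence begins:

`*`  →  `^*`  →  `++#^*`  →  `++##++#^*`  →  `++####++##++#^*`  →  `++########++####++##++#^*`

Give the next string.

++################++########++####++##++#^*

Replace each of the 25 characters of ++########++####++##++#^* in place — + + ## ## ## ## ## ## ## ## + + ## ## ## ## + + ## ## + + ## ++# ^* — and concatenate.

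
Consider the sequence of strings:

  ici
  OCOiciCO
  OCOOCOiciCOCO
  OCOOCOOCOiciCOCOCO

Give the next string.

s(k+1) = OCO·s(k)·CO, so each term gains OCO as a prefix and CO as a suffix.
So the next term is OCO·OCOOCOOCOiciCOCOCO·CO.

OCOOCOOCOOCOiciCOCOCOCO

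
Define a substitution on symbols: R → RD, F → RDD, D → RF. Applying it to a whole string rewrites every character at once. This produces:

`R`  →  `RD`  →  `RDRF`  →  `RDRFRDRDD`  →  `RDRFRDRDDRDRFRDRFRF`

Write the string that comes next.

Applying the rule to each of the 19 symbols of RDRFRDRDDRDRFRDRFRF gives the pieces RD RF RD RDD RD RF RD RF RF RD RF RD RDD RD RF RD RDD RD RDD, which concatenate to the answer.

RDRFRDRDDRDRFRDRFRFRDRFRDRDDRDRFRDRDDRDRDD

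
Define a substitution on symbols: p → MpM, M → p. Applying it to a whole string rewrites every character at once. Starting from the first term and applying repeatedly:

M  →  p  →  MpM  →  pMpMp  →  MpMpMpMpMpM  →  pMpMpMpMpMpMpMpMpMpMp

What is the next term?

Replace each of the 21 characters of pMpMpMpMpMpMpMpMpMpMp in place — MpM p MpM p MpM p MpM p MpM p MpM p MpM p MpM p MpM p MpM p MpM — and concatenate.

MpMpMpMpMpMpMpMpMpMpMpMpMpMpMpMpMpMpMpMpMpM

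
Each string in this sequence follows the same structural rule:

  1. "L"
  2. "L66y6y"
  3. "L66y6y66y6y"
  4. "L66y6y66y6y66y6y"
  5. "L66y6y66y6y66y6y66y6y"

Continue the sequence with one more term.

The strings grow by a fixed suffix 66y6y each time.
Applying this once more to L66y6y66y6y66y6y66y6y:

L66y6y66y6y66y6y66y6y66y6y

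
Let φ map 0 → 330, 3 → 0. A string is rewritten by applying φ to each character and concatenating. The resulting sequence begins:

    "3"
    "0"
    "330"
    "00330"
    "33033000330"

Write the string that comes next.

003300033033033000330

Apply φ to 33033000330 symbol by symbol: 3→0, 3→0, 0→330, 3→0, 3→0, 0→330, 0→330, 0→330, 3→0, 3→0, 0→330; joined: 0 0 330 0 0 330 330 330 0 0 330.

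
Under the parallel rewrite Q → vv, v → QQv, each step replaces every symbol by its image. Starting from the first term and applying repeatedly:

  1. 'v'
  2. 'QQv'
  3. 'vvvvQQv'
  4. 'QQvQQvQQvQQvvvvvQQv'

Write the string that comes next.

Rewriting the 19 symbols of QQvQQvQQvQQvvvvvQQv one by one yields vv vv QQv vv vv QQv vv vv QQv vv vv QQv QQv QQv QQv QQv vv vv QQv; concatenated:

vvvvQQvvvvvQQvvvvvQQvvvvvQQvQQvQQvQQvQQvvvvvQQv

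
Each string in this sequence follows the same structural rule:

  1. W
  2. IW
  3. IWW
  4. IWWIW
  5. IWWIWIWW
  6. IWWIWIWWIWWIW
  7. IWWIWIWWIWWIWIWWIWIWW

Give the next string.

IWWIWIWWIWWIWIWWIWIWWIWWIWIWWIWWIW

This is a Fibonacci-style word recurrence s(k) = s(k−1)·s(k−2): e.g. IW·W = IWW.
Continuing: IWWIWIWWIWWIWIWWIWIWW · IWWIWIWWIWWIW gives term 8.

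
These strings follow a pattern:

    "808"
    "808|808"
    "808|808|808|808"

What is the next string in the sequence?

Each string is two copies of the previous one joined by '|'.
Doubling 808|808|808|808 with '|' between the halves:

808|808|808|808|808|808|808|808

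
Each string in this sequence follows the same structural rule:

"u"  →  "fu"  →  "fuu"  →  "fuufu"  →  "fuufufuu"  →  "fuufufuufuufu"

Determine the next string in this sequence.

Each term (from the third on) is the previous term followed by the one before it: term 3 = fu·u = fuu.
So term 7 is fuufufuufuufu·fuufufuu.

fuufufuufuufufuufufuu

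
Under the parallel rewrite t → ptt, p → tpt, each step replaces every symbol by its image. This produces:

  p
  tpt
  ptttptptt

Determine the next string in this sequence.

Rewriting each symbol of ptttptptt: p→tpt, t→ptt, t→ptt, t→ptt, p→tpt, t→ptt, p→tpt, t→ptt, t→ptt, which concatenates to tpt ptt ptt ptt tpt ptt tpt ptt ptt.

tptpttpttptttptptttptpttptt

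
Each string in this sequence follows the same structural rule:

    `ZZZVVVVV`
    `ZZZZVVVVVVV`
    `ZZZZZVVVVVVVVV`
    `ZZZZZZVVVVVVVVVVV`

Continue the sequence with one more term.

ZZZZZZZVVVVVVVVVVVVV

Reading off run lengths: Z runs 3, 4, 5, 6; V runs 5, 7, 9, 11 — each is linear in n, where the shown terms are n = 2, 3, 4, 5.
For the next term, n = 6, so the run lengths are 7, 13.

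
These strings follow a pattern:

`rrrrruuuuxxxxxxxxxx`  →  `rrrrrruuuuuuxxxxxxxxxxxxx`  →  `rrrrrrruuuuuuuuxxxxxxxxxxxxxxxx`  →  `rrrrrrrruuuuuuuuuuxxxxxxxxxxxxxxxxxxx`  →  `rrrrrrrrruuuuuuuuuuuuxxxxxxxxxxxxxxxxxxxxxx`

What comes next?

rrrrrrrrrruuuuuuuuuuuuuuxxxxxxxxxxxxxxxxxxxxxxxxx

Each string has the form r^{n+2} u^{2n-2} x^{3n+1}, where the shown terms are n = 3, 4, 5, 6, 7.
Setting n = 8 gives 10, 14, 25 characters in each block.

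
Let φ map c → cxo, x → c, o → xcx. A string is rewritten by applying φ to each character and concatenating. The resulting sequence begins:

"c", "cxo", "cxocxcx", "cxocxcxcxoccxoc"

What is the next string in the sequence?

Rewriting the 15 symbols of cxocxcxcxoccxoc one by one yields cxo c xcx cxo c cxo c cxo c xcx cxo cxo c xcx cxo; concatenated:

cxocxcxcxoccxoccxocxcxcxocxocxcxcxo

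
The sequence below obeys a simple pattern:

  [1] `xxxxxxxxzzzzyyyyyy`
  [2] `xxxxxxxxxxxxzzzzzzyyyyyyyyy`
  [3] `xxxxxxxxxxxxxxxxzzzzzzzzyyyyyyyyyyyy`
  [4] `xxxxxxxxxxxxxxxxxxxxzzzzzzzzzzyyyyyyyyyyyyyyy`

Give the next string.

xxxxxxxxxxxxxxxxxxxxxxxxzzzzzzzzzzzzyyyyyyyyyyyyyyyyyy

Term n consists of 4n x's, followed by 2n z's, followed by 3n y's, where the shown terms are n = 2, 3, 4, 5.
At n = 6 the blocks have lengths 24, 12, 18.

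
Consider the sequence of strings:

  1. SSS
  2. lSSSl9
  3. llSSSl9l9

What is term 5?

Every step adds l to the front and l9 to the end of the previous string.
From llSSSl9l9, 2 further steps: llSSSl9l9 → lllSSSl9l9l9 → (answer).

llllSSSl9l9l9l9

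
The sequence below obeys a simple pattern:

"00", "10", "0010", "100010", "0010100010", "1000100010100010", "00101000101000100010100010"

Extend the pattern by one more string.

100010001010001000101000101000100010100010

From term 3 onward, concatenate the second-to-last term with the last: 00·10 = 0010, 10·0010 = 100010, …
The next term joins 1000100010100010 and 00101000101000100010100010.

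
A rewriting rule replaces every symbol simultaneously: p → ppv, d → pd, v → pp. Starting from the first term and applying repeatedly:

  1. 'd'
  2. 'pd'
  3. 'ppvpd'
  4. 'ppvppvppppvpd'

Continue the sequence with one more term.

φ(ppvppvppppvpd) expands symbol-by-symbol to ppv ppv pp ppv ppv pp ppv ppv ppv ppv pp ppv pd; joining the 13 pieces gives the next term.

ppvppvppppvppvppppvppvppvppvppppvpd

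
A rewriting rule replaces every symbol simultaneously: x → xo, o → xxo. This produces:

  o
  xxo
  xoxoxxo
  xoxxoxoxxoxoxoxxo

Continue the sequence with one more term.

Rewriting the 17 symbols of xoxxoxoxxoxoxoxxo one by one yields xo xxo xo xo xxo xo xxo xo xo xxo xo xxo xo xxo xo xo xxo; concatenated:

xoxxoxoxoxxoxoxxoxoxoxxoxoxxoxoxxoxoxoxxo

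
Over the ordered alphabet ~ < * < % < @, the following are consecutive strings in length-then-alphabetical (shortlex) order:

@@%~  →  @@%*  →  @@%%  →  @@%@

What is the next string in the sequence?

@@@~

The successor of @@%@ increments the rightmost position that isn't already @ and resets every position after it to ~.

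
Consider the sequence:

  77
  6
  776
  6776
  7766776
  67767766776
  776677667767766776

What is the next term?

67767766776776677667767766776

From term 3 onward, concatenate the second-to-last term with the last: 77·6 = 776, 6·776 = 6776, …
So term 8 is 67767766776·776677667767766776.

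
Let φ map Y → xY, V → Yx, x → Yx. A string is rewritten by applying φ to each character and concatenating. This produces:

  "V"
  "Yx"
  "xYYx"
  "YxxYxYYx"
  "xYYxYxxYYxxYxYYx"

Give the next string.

YxxYxYYxxYYxYxxYxYYxYxxYYxxYxYYx

Replace each of the 16 characters of xYYxYxxYYxxYxYYx in place — Yx xY xY Yx xY Yx Yx xY xY Yx Yx xY Yx xY xY Yx — and concatenate.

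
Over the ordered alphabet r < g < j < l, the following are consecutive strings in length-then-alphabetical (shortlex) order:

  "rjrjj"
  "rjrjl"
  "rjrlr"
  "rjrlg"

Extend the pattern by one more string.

rjrlj

Find the rightmost character of rjrlg below l, bump it to the next letter, and reset everything to its right to r.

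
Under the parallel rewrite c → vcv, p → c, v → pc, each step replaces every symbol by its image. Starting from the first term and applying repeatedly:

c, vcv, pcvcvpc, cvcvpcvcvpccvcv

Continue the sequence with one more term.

vcvpcvcvpccvcvpcvcvpccvcvvcvpcvcvpc

Replace each of the 15 characters of cvcvpcvcvpccvcv in place — vcv pc vcv pc c vcv pc vcv pc c vcv vcv pc vcv pc — and concatenate.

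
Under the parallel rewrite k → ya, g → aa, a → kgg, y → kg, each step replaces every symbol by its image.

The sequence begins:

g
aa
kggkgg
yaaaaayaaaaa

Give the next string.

Apply φ to yaaaaayaaaaa symbol by symbol: y→kg, a→kgg, a→kgg, a→kgg, a→kgg, a→kgg, y→kg, a→kgg, a→kgg, a→kgg, a→kgg, a→kgg; joined: kg kgg kgg kgg kgg kgg kg kgg kgg kgg kgg kgg.

kgkggkggkggkggkggkgkggkggkggkggkgg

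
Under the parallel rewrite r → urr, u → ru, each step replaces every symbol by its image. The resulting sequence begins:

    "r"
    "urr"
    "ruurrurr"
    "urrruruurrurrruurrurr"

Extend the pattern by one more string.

Applying the rule to each of the 21 symbols of urrruruurrurrruurrurr gives the pieces ru urr urr urr ru urr ru ru urr urr ru urr urr urr ru ru urr urr ru urr urr, which concatenate to the answer.

ruurrurrurrruurrruruurrurrruurrurrurrruruurrurrruurrurr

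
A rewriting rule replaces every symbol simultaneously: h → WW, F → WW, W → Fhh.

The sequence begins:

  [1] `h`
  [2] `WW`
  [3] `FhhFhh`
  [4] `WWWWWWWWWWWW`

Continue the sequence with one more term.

FhhFhhFhhFhhFhhFhhFhhFhhFhhFhhFhhFhh

Rewriting each symbol of WWWWWWWWWWWW: W→Fhh, W→Fhh, W→Fhh, W→Fhh, W→Fhh, W→Fhh, W→Fhh, W→Fhh, W→Fhh, W→Fhh, W→Fhh, W→Fhh, which concatenates to Fhh Fhh Fhh Fhh Fhh Fhh Fhh Fhh Fhh Fhh Fhh Fhh.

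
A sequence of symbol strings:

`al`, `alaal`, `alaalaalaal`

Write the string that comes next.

alaalaalaalaalaalaalaal

Every step duplicates the string with 'a' between the halves.
So the next term is two copies of alaalaalaal with 'a' between the halves.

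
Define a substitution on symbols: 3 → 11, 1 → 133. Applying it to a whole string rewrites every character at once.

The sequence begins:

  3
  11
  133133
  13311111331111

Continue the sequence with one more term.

φ(13311111331111) expands symbol-by-symbol to 133 11 11 133 133 133 133 133 11 11 133 133 133 133; joining the 14 pieces gives the next term.

13311111331331331331331111133133133133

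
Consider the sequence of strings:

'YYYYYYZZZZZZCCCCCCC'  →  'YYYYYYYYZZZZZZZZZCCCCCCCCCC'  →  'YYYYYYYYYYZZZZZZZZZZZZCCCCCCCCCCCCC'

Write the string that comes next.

Term n consists of 2n+2 Y's, followed by 3n Z's, followed by 3n+1 C's, where the shown terms are n = 2, 3, 4.
For the next term, n = 5, so the run lengths are 12, 15, 16.

YYYYYYYYYYYYZZZZZZZZZZZZZZZCCCCCCCCCCCCCCCC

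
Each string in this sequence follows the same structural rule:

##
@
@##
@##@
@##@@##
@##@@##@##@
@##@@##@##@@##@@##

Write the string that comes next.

@##@@##@##@@##@@##@##@@##@##@

From term 3 onward, concatenate the last term with the second-to-last: @·## = @##, @##·@ = @##@, …
So term 8 is @##@@##@##@@##@@##·@##@@##@##@.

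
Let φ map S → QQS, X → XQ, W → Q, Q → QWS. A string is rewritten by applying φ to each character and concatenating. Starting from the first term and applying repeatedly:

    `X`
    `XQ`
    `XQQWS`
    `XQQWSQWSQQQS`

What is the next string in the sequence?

Rewriting each symbol of XQQWSQWSQQQS: X→XQ, Q→QWS, Q→QWS, W→Q, S→QQS, Q→QWS, W→Q, S→QQS, Q→QWS, Q→QWS, Q→QWS, S→QQS, which concatenates to XQ QWS QWS Q QQS QWS Q QQS QWS QWS QWS QQS.

XQQWSQWSQQQSQWSQQQSQWSQWSQWSQQS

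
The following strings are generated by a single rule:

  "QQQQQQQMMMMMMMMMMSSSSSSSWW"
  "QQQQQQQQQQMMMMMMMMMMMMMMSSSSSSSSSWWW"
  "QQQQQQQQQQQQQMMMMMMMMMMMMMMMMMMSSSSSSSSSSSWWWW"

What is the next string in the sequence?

QQQQQQQQQQQQQQQQMMMMMMMMMMMMMMMMMMMMMMSSSSSSSSSSSSSWWWWW

Term n consists of 3n+1 Q's, followed by 4n+2 M's, followed by 2n+3 S's, followed by n W's, where the shown terms are n = 2, 3, 4.
At n = 5 the blocks have lengths 16, 22, 13, 5.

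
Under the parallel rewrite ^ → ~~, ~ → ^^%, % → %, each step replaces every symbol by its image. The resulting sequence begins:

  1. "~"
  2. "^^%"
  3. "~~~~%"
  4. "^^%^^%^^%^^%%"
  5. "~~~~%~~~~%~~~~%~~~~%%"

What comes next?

Rewriting the 21 symbols of ~~~~%~~~~%~~~~%~~~~%% one by one yields ^^% ^^% ^^% ^^% % ^^% ^^% ^^% ^^% % ^^% ^^% ^^% ^^% % ^^% ^^% ^^% ^^% % %; concatenated:

^^%^^%^^%^^%%^^%^^%^^%^^%%^^%^^%^^%^^%%^^%^^%^^%^^%%%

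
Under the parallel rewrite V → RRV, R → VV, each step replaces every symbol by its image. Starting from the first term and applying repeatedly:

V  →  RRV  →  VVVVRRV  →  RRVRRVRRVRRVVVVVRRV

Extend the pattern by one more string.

Rewriting the 19 symbols of RRVRRVRRVRRVVVVVRRV one by one yields VV VV RRV VV VV RRV VV VV RRV VV VV RRV RRV RRV RRV RRV VV VV RRV; concatenated:

VVVVRRVVVVVRRVVVVVRRVVVVVRRVRRVRRVRRVRRVVVVVRRV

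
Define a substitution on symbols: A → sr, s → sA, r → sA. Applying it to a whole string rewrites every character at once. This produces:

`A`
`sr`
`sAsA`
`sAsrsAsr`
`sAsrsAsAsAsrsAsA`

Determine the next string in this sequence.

Rewriting the 16 symbols of sAsrsAsAsAsrsAsA one by one yields sA sr sA sA sA sr sA sr sA sr sA sA sA sr sA sr; concatenated:

sAsrsAsAsAsrsAsrsAsrsAsAsAsrsAsr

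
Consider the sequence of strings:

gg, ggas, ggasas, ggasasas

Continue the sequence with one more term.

Every step adds as to the end: s(k+1) = s(k)·as.
Applying this once more to ggasasas:

ggasasasas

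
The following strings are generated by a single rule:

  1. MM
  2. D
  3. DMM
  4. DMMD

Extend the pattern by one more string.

DMMDDMM

Each term (from the third on) is the previous term followed by the one before it: term 3 = D·MM = DMM.
Continuing: DMMD · DMM gives term 5.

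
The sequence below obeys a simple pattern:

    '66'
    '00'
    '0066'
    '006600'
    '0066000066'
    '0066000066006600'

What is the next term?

Each term (from the third on) is the previous term followed by the one before it: term 3 = 00·66 = 0066.
The next term joins 0066000066006600 and 0066000066.

00660000660066000066000066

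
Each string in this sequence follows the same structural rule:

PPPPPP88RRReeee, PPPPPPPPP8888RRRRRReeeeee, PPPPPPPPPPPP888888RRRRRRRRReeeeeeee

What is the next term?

PPPPPPPPPPPPPPP88888888RRRRRRRRRRRReeeeeeeeee

Each string has the form P^{3n+3} 8^{2n} R^{3n} e^{2n+2} (n = 1, 2, …).
Setting n = 4 gives 15, 8, 12, 10 characters in each block.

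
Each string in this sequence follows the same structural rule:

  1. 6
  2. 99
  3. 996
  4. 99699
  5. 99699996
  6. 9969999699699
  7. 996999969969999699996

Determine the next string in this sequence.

Each term (from the third on) is the previous term followed by the one before it: term 3 = 99·6 = 996.
Continuing: 996999969969999699996 · 9969999699699 gives term 8.

9969999699699996999969969999699699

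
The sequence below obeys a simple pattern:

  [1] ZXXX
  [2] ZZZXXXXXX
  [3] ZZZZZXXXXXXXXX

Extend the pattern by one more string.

ZZZZZZZXXXXXXXXXXXX

The n-th term is 2n-1 Z's then 3n X's (n = 1, 2, …).
For the next term, n = 4, so the run lengths are 7, 12.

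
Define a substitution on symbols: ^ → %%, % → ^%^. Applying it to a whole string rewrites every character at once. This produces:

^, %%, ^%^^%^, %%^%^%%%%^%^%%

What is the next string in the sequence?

φ(%%^%^%%%%^%^%%) expands symbol-by-symbol to ^%^ ^%^ %% ^%^ %% ^%^ ^%^ ^%^ ^%^ %% ^%^ %% ^%^ ^%^; joining the 14 pieces gives the next term.

^%^^%^%%^%^%%^%^^%^^%^^%^%%^%^%%^%^^%^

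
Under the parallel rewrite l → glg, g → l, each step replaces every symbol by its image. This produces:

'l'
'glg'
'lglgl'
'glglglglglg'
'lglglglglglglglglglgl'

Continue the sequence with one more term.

glglglglglglglglglglglglglglglglglglglglglg

φ(lglglglglglglglglglgl) expands symbol-by-symbol to glg l glg l glg l glg l glg l glg l glg l glg l glg l glg l glg; joining the 21 pieces gives the next term.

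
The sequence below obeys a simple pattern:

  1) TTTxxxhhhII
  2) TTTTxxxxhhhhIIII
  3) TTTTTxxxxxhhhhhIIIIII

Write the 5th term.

Reading off run lengths: T runs 3, 4, 5; x runs 3, 4, 5; h runs 3, 4, 5; I runs 2, 4, 6 — each is linear in n (n = 1, 2, …).
Setting n = 5 gives 7, 7, 7, 10 characters in each block.

TTTTTTTxxxxxxxhhhhhhhIIIIIIIIII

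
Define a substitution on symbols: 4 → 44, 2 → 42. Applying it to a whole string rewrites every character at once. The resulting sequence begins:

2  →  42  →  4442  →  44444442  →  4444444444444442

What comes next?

Rewriting the 16 symbols of 4444444444444442 one by one yields 44 44 44 44 44 44 44 44 44 44 44 44 44 44 44 42; concatenated:

44444444444444444444444444444442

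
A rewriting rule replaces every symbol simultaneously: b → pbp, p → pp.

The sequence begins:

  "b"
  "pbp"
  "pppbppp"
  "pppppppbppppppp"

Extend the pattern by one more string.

Rewriting the 15 symbols of pppppppbppppppp one by one yields pp pp pp pp pp pp pp pbp pp pp pp pp pp pp pp; concatenated:

pppppppppppppppbppppppppppppppp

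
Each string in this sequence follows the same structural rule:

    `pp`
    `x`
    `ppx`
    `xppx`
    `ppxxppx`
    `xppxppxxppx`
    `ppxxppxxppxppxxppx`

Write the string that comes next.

From term 3 onward, concatenate the second-to-last term with the last: pp·x = ppx, x·ppx = xppx, …
So term 8 is xppxppxxppx·ppxxppxxppxppxxppx.

xppxppxxppxppxxppxxppxppxxppx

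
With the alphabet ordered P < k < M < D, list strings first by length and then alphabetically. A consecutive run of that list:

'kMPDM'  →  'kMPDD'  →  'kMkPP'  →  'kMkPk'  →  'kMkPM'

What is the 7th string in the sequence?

kMkkP

Continuing the enumeration 2 steps past kMkPM: kMkPM → kMkPD → (answer).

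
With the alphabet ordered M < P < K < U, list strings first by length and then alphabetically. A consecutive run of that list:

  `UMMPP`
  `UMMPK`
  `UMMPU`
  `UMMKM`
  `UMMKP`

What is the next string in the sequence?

UMMKK

Treat UMMKP as a base-4 numeral over the given alphabet and add one, carrying through any trailing U's.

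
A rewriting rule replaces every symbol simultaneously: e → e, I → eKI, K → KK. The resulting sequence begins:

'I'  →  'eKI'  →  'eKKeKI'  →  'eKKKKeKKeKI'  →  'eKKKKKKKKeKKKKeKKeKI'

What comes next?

Applying the rule to each of the 20 symbols of eKKKKKKKKeKKKKeKKeKI gives the pieces e KK KK KK KK KK KK KK KK e KK KK KK KK e KK KK e KK eKI, which concatenate to the answer.

eKKKKKKKKKKKKKKKKeKKKKKKKKeKKKKeKKeKI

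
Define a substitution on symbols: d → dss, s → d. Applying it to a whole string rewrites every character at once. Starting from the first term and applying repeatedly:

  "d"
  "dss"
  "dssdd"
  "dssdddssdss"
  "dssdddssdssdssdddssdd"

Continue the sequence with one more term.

dssdddssdssdssdddssdddssdddssdssdssdddssdss

φ(dssdddssdssdssdddssdd) expands symbol-by-symbol to dss d d dss dss dss d d dss d d dss d d dss dss dss d d dss dss; joining the 21 pieces gives the next term.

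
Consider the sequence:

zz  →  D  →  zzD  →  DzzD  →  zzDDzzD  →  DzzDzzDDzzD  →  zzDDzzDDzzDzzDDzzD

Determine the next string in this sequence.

Each term (from the third on) is the two preceding terms concatenated in order: term 3 = zz·D = zzD.
The next term joins DzzDzzDDzzD and zzDDzzDDzzDzzDDzzD.

DzzDzzDDzzDzzDDzzDDzzDzzDDzzD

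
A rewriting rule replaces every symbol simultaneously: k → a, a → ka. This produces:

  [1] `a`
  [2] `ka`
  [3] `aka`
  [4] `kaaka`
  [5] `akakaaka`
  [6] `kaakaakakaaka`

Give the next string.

Replace each of the 13 characters of kaakaakakaaka in place — a ka ka a ka ka a ka a ka ka a ka — and concatenate.

akakaakakaakaakakaaka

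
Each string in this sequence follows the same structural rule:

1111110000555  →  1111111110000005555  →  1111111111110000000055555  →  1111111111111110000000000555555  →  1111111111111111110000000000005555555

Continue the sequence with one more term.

The n-th term is 3n 1's then 2n 0's then n+1 5's, where the shown terms are n = 2, 3, 4, 5, 6.
Setting n = 7 gives 21, 14, 8 characters in each block.

1111111111111111111110000000000000055555555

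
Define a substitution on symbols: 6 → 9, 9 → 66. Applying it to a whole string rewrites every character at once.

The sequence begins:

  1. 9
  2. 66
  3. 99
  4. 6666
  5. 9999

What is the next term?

Expanding 9999: 9→66, 9→66, 9→66, 9→66. Concatenated: 66 66 66 66.

66666666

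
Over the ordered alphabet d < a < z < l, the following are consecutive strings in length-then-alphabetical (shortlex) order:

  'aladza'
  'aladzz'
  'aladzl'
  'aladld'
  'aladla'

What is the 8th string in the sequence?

alaadd

Stepping forward 3 times from aladla: aladla → aladlz → aladll, then the target.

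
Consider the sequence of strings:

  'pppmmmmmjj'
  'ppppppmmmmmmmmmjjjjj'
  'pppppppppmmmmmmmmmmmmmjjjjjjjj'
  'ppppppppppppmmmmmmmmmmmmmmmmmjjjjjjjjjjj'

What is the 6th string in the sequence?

ppppppppppppppppppmmmmmmmmmmmmmmmmmmmmmmmmmjjjjjjjjjjjjjjjjj

Each string has the form p^{3n} m^{4n+1} j^{3n-1} (n = 1, 2, …).
Setting n = 6 gives 18, 25, 17 characters in each block.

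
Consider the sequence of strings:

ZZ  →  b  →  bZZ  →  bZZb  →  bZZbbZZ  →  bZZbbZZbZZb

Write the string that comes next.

bZZbbZZbZZbbZZbbZZ

This is a Fibonacci-style word recurrence s(k) = s(k−1)·s(k−2): e.g. b·ZZ = bZZ.
Continuing: bZZbbZZbZZb · bZZbbZZ gives term 7.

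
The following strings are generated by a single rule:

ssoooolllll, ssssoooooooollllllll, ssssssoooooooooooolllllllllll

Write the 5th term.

ssssssssssoooooooooooooooooooolllllllllllllllll

Each string has the form s^{2n} o^{4n} l^{3n+2} (n = 1, 2, …).
Setting n = 5 gives 10, 20, 17 characters in each block.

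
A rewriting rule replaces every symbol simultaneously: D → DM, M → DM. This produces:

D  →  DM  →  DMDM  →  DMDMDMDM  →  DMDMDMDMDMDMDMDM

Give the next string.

DMDMDMDMDMDMDMDMDMDMDMDMDMDMDMDM

Replace each of the 16 characters of DMDMDMDMDMDMDMDM in place — DM DM DM DM DM DM DM DM DM DM DM DM DM DM DM DM — and concatenate.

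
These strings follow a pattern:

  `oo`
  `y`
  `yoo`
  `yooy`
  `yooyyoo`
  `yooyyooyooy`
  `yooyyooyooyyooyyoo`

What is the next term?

Each term (from the third on) is the previous term followed by the one before it: term 3 = y·oo = yoo.
So term 8 is yooyyooyooyyooyyoo·yooyyooyooy.

yooyyooyooyyooyyooyooyyooyooy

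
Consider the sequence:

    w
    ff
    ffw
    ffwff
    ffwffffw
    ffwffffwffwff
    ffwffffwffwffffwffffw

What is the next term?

ffwffffwffwffffwffffwffwffffwffwff

From term 3 onward, concatenate the last term with the second-to-last: ff·w = ffw, ffw·ff = ffwff, …
The next term joins ffwffffwffwffffwffffw and ffwffffwffwff.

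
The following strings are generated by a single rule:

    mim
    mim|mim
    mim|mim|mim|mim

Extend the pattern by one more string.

s(k+1) = s(k)·|·s(k) — each term doubles the last with '|' between the halves.
Doubling mim|mim|mim|mim with '|' between the halves:

mim|mim|mim|mim|mim|mim|mim|mim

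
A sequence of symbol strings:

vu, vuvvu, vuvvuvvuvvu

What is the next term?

s(k+1) = s(k)·v·s(k) — each term doubles the last with 'v' between the halves.
One more doubling of vuvvuvvuvvu gives the answer.

vuvvuvvuvvuvvuvvuvvuvvu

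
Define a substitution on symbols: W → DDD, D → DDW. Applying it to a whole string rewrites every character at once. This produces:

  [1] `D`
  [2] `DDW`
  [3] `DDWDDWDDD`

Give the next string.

DDWDDWDDDDDWDDWDDDDDWDDWDDW

Apply φ to DDWDDWDDD symbol by symbol: D→DDW, D→DDW, W→DDD, D→DDW, D→DDW, W→DDD, D→DDW, D→DDW, D→DDW; joined: DDW DDW DDD DDW DDW DDD DDW DDW DDW.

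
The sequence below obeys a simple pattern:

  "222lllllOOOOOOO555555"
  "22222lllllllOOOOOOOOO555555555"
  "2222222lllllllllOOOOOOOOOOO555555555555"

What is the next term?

222222222lllllllllllOOOOOOOOOOOOO555555555555555

Term n consists of 2n-1 2's, followed by 2n+1 l's, followed by 2n+3 O's, followed by 3n 5's, where the shown terms are n = 2, 3, 4.
Setting n = 5 gives 9, 11, 13, 15 characters in each block.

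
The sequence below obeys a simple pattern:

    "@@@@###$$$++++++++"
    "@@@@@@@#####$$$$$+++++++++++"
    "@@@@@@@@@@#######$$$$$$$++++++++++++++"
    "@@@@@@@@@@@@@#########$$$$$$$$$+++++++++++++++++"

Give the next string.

@@@@@@@@@@@@@@@@###########$$$$$$$$$$$++++++++++++++++++++

Reading off run lengths: @ runs 4, 7, 10, 13; # runs 3, 5, 7, 9; $ runs 3, 5, 7, 9; + runs 8, 11, 14, 17 — each is linear in n, where the shown terms are n = 2, 3, 4, 5.
Setting n = 6 gives 16, 11, 11, 20 characters in each block.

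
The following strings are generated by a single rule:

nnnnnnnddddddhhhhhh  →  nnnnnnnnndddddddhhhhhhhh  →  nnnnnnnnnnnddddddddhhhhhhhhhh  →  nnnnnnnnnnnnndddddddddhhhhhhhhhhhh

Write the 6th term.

nnnnnnnnnnnnnnnnndddddddddddhhhhhhhhhhhhhhhh

Each string has the form n^{2n+1} d^{n+3} h^{2n}, where the shown terms are n = 3, 4, 5, 6.
Setting n = 8 gives 17, 11, 16 characters in each block.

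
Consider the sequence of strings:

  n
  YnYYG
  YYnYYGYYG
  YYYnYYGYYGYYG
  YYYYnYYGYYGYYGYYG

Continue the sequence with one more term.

s(k+1) = Y·s(k)·YYG, so each term gains Y as a prefix and YYG as a suffix.
So the next term is Y·YYYYnYYGYYGYYGYYG·YYG.

YYYYYnYYGYYGYYGYYGYYG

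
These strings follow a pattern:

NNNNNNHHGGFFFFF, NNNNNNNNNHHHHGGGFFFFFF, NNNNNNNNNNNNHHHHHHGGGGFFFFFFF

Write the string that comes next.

NNNNNNNNNNNNNNNHHHHHHHHGGGGGFFFFFFFF

Reading off run lengths: N runs 6, 9, 12; H runs 2, 4, 6; G runs 2, 3, 4; F runs 5, 6, 7 — each is linear in n, where the shown terms are n = 2, 3, 4.
For the next term, n = 5, so the run lengths are 15, 8, 5, 8.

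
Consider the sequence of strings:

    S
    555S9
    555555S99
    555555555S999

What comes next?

s(k+1) = 555·s(k)·9, so each term gains 555 as a prefix and 9 as a suffix.
So the next term is 555·555555555S999·9.

555555555555S9999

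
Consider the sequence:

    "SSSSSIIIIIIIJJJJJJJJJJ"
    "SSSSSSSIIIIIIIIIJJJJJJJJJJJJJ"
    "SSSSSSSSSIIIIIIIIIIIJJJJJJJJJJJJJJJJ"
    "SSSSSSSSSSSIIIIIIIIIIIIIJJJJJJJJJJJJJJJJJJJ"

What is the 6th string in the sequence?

SSSSSSSSSSSSSSSIIIIIIIIIIIIIIIIIJJJJJJJJJJJJJJJJJJJJJJJJJ

Term n consists of 2n-1 S's, followed by 2n+1 I's, followed by 3n+1 J's, where the shown terms are n = 3, 4, 5, 6.
At n = 8 the blocks have lengths 15, 17, 25.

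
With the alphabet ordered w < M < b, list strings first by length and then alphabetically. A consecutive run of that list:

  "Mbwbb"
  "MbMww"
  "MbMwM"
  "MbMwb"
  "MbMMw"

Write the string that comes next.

Treat MbMMw as a base-3 numeral over the given alphabet and add one, carrying through any trailing b's.

MbMMM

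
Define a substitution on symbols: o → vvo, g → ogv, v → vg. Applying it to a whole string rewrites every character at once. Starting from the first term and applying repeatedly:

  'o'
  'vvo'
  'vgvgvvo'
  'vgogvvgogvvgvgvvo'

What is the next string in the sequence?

Rewriting the 17 symbols of vgogvvgogvvgvgvvo one by one yields vg ogv vvo ogv vg vg ogv vvo ogv vg vg ogv vg ogv vg vg vvo; concatenated:

vgogvvvoogvvgvgogvvvoogvvgvgogvvgogvvgvgvvo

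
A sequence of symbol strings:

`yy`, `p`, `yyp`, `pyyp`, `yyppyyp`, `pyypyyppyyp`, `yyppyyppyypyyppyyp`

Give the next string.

pyypyyppyypyyppyyppyypyyppyyp

This is a Fibonacci-style word recurrence s(k) = s(k−2)·s(k−1): e.g. yy·p = yyp.
The next term joins pyypyyppyyp and yyppyyppyypyyppyyp.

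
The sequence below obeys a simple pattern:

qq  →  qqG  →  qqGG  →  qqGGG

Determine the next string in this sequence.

Each term is the previous one with G appended.
Applying this once more to qqGGG:

qqGGGG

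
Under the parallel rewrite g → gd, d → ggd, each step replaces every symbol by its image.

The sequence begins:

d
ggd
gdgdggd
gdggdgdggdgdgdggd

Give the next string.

Replace each of the 17 characters of gdggdgdggdgdgdggd in place — gd ggd gd gd ggd gd ggd gd gd ggd gd ggd gd ggd gd gd ggd — and concatenate.

gdggdgdgdggdgdggdgdgdggdgdggdgdggdgdgdggd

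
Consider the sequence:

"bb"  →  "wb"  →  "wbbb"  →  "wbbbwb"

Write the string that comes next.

wbbbwbwbbb

Each term (from the third on) is the previous term followed by the one before it: term 3 = wb·bb = wbbb.
Continuing: wbbbwb · wbbb gives term 5.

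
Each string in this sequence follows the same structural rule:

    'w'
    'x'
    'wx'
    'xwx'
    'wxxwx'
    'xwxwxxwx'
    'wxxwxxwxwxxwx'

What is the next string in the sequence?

Each term (from the third on) is the two preceding terms concatenated in order: term 3 = w·x = wx.
So term 8 is xwxwxxwx·wxxwxxwxwxxwx.

xwxwxxwxwxxwxxwxwxxwx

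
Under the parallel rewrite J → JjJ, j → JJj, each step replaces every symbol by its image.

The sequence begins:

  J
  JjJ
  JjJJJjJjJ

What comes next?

JjJJJjJjJJjJJjJJJjJjJJJjJjJ

Expanding JjJJJjJjJ: J→JjJ, j→JJj, J→JjJ, J→JjJ, J→JjJ, j→JJj, J→JjJ, j→JJj, J→JjJ. Concatenated: JjJ JJj JjJ JjJ JjJ JJj JjJ JJj JjJ.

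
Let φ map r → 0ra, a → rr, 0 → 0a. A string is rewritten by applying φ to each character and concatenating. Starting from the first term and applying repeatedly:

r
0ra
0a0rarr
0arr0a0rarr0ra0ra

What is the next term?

0arr0ra0ra0arr0a0rarr0ra0ra0a0rarr0a0rarr

φ(0arr0a0rarr0ra0ra) expands symbol-by-symbol to 0a rr 0ra 0ra 0a rr 0a 0ra rr 0ra 0ra 0a 0ra rr 0a 0ra rr; joining the 17 pieces gives the next term.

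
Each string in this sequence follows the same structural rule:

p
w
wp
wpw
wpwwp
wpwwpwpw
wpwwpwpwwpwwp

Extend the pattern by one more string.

From term 3 onward, concatenate the last term with the second-to-last: w·p = wp, wp·w = wpw, …
Continuing: wpwwpwpwwpwwp · wpwwpwpw gives term 8.

wpwwpwpwwpwwpwpwwpwpw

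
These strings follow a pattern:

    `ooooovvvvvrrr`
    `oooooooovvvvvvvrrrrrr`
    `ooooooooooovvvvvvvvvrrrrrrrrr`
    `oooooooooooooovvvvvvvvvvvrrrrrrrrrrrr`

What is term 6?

Each string has the form o^{3n+2} v^{2n+3} r^{3n} (n = 1, 2, …).
At n = 6 the blocks have lengths 20, 15, 18.

oooooooooooooooooooovvvvvvvvvvvvvvvrrrrrrrrrrrrrrrrrr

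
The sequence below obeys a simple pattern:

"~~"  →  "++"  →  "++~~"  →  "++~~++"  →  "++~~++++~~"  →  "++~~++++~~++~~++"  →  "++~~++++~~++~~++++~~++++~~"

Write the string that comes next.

++~~++++~~++~~++++~~++++~~++~~++++~~++~~++

From term 3 onward, concatenate the last term with the second-to-last: ++·~~ = ++~~, ++~~·++ = ++~~++, …
So term 8 is ++~~++++~~++~~++++~~++++~~·++~~++++~~++~~++.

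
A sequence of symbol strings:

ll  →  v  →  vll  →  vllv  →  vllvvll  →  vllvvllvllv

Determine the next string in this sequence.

vllvvllvllvvllvvll

Each term (from the third on) is the previous term followed by the one before it: term 3 = v·ll = vll.
Continuing: vllvvllvllv · vllvvll gives term 7.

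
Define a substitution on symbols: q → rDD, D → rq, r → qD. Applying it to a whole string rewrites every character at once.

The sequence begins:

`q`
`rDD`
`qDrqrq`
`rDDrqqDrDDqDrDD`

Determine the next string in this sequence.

Rewriting the 15 symbols of rDDrqqDrDDqDrDD one by one yields qD rq rq qD rDD rDD rq qD rq rq rDD rq qD rq rq; concatenated:

qDrqrqqDrDDrDDrqqDrqrqrDDrqqDrqrq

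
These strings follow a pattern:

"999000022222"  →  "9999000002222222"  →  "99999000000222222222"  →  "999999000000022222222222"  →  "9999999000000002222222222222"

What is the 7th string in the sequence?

Each string has the form 9^{n} 0^{n+1} 2^{2n-1}, where the shown terms are n = 3, 4, 5, 6, 7.
At n = 9 the blocks have lengths 9, 10, 17.

999999999000000000022222222222222222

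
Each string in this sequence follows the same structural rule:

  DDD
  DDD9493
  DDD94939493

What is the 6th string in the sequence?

DDD94939493949394939493

Each term is the previous one with 9493 appended.
From DDD94939493, 3 further steps: DDD94939493 → DDD949394939493 → DDD9493949394939493 → (answer).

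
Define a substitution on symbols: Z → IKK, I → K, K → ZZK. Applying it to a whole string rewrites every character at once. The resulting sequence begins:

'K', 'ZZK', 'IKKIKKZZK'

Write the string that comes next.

Apply φ to IKKIKKZZK symbol by symbol: I→K, K→ZZK, K→ZZK, I→K, K→ZZK, K→ZZK, Z→IKK, Z→IKK, K→ZZK; joined: K ZZK ZZK K ZZK ZZK IKK IKK ZZK.

KZZKZZKKZZKZZKIKKIKKZZK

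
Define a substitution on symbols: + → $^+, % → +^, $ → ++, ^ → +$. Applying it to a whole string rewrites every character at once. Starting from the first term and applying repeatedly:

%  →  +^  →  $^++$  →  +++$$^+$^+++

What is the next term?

Apply φ to +++$$^+$^+++ symbol by symbol: +→$^+, +→$^+, +→$^+, $→++, $→++, ^→+$, +→$^+, $→++, ^→+$, +→$^+, +→$^+, +→$^+; joined: $^+ $^+ $^+ ++ ++ +$ $^+ ++ +$ $^+ $^+ $^+.

$^+$^+$^++++++$$^++++$$^+$^+$^+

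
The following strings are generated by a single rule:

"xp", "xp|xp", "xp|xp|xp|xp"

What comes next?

s(k+1) = s(k)·|·s(k) — each term doubles the last with '|' between the halves.
Doubling xp|xp|xp|xp with '|' between the halves:

xp|xp|xp|xp|xp|xp|xp|xp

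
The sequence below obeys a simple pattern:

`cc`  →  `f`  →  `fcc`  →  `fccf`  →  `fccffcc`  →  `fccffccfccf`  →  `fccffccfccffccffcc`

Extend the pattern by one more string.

fccffccfccffccffccfccffccfccf

This is a Fibonacci-style word recurrence s(k) = s(k−1)·s(k−2): e.g. f·cc = fcc.
Continuing: fccffccfccffccffcc · fccffccfccf gives term 8.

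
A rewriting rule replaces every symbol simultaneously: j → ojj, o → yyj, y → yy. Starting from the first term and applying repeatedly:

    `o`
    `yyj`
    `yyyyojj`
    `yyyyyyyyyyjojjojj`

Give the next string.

Applying the rule to each of the 17 symbols of yyyyyyyyyyjojjojj gives the pieces yy yy yy yy yy yy yy yy yy yy ojj yyj ojj ojj yyj ojj ojj, which concatenate to the answer.

yyyyyyyyyyyyyyyyyyyyojjyyjojjojjyyjojjojj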